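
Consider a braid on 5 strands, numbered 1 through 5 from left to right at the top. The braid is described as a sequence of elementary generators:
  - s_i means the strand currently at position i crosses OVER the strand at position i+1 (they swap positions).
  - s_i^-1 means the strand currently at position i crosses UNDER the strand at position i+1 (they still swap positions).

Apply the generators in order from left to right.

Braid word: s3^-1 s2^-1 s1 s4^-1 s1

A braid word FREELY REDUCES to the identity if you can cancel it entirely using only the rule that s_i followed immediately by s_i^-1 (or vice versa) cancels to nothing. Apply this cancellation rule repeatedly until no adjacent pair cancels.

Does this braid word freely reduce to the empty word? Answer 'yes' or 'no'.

Answer: no

Derivation:
Gen 1 (s3^-1): push. Stack: [s3^-1]
Gen 2 (s2^-1): push. Stack: [s3^-1 s2^-1]
Gen 3 (s1): push. Stack: [s3^-1 s2^-1 s1]
Gen 4 (s4^-1): push. Stack: [s3^-1 s2^-1 s1 s4^-1]
Gen 5 (s1): push. Stack: [s3^-1 s2^-1 s1 s4^-1 s1]
Reduced word: s3^-1 s2^-1 s1 s4^-1 s1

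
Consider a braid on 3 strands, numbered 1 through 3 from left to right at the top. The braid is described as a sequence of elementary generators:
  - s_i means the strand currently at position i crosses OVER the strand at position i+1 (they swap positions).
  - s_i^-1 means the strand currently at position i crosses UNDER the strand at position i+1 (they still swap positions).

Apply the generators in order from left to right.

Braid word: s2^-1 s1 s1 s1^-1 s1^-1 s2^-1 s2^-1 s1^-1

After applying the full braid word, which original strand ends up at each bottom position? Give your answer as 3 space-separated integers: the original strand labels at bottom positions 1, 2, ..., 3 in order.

Answer: 3 1 2

Derivation:
Gen 1 (s2^-1): strand 2 crosses under strand 3. Perm now: [1 3 2]
Gen 2 (s1): strand 1 crosses over strand 3. Perm now: [3 1 2]
Gen 3 (s1): strand 3 crosses over strand 1. Perm now: [1 3 2]
Gen 4 (s1^-1): strand 1 crosses under strand 3. Perm now: [3 1 2]
Gen 5 (s1^-1): strand 3 crosses under strand 1. Perm now: [1 3 2]
Gen 6 (s2^-1): strand 3 crosses under strand 2. Perm now: [1 2 3]
Gen 7 (s2^-1): strand 2 crosses under strand 3. Perm now: [1 3 2]
Gen 8 (s1^-1): strand 1 crosses under strand 3. Perm now: [3 1 2]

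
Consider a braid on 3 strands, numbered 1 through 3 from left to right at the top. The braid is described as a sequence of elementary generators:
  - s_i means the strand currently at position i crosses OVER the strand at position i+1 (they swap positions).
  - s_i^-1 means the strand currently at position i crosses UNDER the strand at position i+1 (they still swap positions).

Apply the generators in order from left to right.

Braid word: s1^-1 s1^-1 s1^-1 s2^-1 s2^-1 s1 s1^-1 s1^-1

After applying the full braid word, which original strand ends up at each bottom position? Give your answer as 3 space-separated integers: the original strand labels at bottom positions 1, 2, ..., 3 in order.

Gen 1 (s1^-1): strand 1 crosses under strand 2. Perm now: [2 1 3]
Gen 2 (s1^-1): strand 2 crosses under strand 1. Perm now: [1 2 3]
Gen 3 (s1^-1): strand 1 crosses under strand 2. Perm now: [2 1 3]
Gen 4 (s2^-1): strand 1 crosses under strand 3. Perm now: [2 3 1]
Gen 5 (s2^-1): strand 3 crosses under strand 1. Perm now: [2 1 3]
Gen 6 (s1): strand 2 crosses over strand 1. Perm now: [1 2 3]
Gen 7 (s1^-1): strand 1 crosses under strand 2. Perm now: [2 1 3]
Gen 8 (s1^-1): strand 2 crosses under strand 1. Perm now: [1 2 3]

Answer: 1 2 3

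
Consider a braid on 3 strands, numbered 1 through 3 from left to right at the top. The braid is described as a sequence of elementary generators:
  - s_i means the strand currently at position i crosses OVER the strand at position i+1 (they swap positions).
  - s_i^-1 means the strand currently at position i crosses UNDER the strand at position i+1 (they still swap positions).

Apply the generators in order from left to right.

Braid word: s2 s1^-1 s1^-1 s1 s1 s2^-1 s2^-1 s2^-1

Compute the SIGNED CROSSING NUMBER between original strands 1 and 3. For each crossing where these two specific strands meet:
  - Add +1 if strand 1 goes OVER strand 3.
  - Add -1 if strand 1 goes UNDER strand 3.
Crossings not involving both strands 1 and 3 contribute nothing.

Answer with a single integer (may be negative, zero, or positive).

Gen 1: crossing 2x3. Both 1&3? no. Sum: 0
Gen 2: 1 under 3. Both 1&3? yes. Contrib: -1. Sum: -1
Gen 3: 3 under 1. Both 1&3? yes. Contrib: +1. Sum: 0
Gen 4: 1 over 3. Both 1&3? yes. Contrib: +1. Sum: 1
Gen 5: 3 over 1. Both 1&3? yes. Contrib: -1. Sum: 0
Gen 6: crossing 3x2. Both 1&3? no. Sum: 0
Gen 7: crossing 2x3. Both 1&3? no. Sum: 0
Gen 8: crossing 3x2. Both 1&3? no. Sum: 0

Answer: 0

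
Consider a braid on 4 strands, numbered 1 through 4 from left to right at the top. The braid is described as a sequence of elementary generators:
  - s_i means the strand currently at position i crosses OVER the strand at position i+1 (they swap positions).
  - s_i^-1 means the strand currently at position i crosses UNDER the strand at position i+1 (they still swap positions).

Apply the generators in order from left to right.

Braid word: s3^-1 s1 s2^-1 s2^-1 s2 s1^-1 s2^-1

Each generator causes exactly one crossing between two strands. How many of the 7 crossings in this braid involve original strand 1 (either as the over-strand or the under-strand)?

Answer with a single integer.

Answer: 5

Derivation:
Gen 1: crossing 3x4. Involves strand 1? no. Count so far: 0
Gen 2: crossing 1x2. Involves strand 1? yes. Count so far: 1
Gen 3: crossing 1x4. Involves strand 1? yes. Count so far: 2
Gen 4: crossing 4x1. Involves strand 1? yes. Count so far: 3
Gen 5: crossing 1x4. Involves strand 1? yes. Count so far: 4
Gen 6: crossing 2x4. Involves strand 1? no. Count so far: 4
Gen 7: crossing 2x1. Involves strand 1? yes. Count so far: 5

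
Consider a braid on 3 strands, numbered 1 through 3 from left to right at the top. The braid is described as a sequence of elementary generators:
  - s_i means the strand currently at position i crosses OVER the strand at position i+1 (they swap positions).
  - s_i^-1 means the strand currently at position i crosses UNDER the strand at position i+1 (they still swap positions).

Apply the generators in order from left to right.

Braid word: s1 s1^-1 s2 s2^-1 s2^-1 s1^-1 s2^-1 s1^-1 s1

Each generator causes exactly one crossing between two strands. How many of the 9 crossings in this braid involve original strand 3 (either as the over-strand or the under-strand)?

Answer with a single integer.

Gen 1: crossing 1x2. Involves strand 3? no. Count so far: 0
Gen 2: crossing 2x1. Involves strand 3? no. Count so far: 0
Gen 3: crossing 2x3. Involves strand 3? yes. Count so far: 1
Gen 4: crossing 3x2. Involves strand 3? yes. Count so far: 2
Gen 5: crossing 2x3. Involves strand 3? yes. Count so far: 3
Gen 6: crossing 1x3. Involves strand 3? yes. Count so far: 4
Gen 7: crossing 1x2. Involves strand 3? no. Count so far: 4
Gen 8: crossing 3x2. Involves strand 3? yes. Count so far: 5
Gen 9: crossing 2x3. Involves strand 3? yes. Count so far: 6

Answer: 6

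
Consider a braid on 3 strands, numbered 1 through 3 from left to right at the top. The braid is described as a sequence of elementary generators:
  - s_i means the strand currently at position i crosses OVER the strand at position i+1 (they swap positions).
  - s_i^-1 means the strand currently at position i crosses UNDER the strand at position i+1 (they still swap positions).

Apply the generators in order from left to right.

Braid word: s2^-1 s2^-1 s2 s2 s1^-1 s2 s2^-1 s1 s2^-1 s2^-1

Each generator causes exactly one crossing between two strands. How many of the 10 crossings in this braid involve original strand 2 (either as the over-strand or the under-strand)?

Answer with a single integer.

Answer: 8

Derivation:
Gen 1: crossing 2x3. Involves strand 2? yes. Count so far: 1
Gen 2: crossing 3x2. Involves strand 2? yes. Count so far: 2
Gen 3: crossing 2x3. Involves strand 2? yes. Count so far: 3
Gen 4: crossing 3x2. Involves strand 2? yes. Count so far: 4
Gen 5: crossing 1x2. Involves strand 2? yes. Count so far: 5
Gen 6: crossing 1x3. Involves strand 2? no. Count so far: 5
Gen 7: crossing 3x1. Involves strand 2? no. Count so far: 5
Gen 8: crossing 2x1. Involves strand 2? yes. Count so far: 6
Gen 9: crossing 2x3. Involves strand 2? yes. Count so far: 7
Gen 10: crossing 3x2. Involves strand 2? yes. Count so far: 8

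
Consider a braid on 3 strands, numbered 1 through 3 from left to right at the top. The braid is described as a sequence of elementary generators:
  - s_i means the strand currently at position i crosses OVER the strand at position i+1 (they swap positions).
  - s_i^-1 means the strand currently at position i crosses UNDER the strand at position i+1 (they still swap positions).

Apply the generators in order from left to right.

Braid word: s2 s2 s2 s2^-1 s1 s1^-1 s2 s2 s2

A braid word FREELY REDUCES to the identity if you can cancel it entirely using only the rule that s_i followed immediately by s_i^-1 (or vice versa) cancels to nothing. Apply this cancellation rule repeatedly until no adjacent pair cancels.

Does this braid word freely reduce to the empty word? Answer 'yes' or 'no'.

Gen 1 (s2): push. Stack: [s2]
Gen 2 (s2): push. Stack: [s2 s2]
Gen 3 (s2): push. Stack: [s2 s2 s2]
Gen 4 (s2^-1): cancels prior s2. Stack: [s2 s2]
Gen 5 (s1): push. Stack: [s2 s2 s1]
Gen 6 (s1^-1): cancels prior s1. Stack: [s2 s2]
Gen 7 (s2): push. Stack: [s2 s2 s2]
Gen 8 (s2): push. Stack: [s2 s2 s2 s2]
Gen 9 (s2): push. Stack: [s2 s2 s2 s2 s2]
Reduced word: s2 s2 s2 s2 s2

Answer: no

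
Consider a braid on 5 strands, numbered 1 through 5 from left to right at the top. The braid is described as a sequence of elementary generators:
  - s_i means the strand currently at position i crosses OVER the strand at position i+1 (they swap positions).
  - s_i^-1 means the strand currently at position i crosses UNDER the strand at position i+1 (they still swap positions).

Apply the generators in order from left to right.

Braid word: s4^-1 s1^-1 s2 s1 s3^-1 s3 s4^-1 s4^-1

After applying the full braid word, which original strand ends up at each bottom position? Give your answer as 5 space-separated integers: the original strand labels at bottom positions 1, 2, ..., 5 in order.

Gen 1 (s4^-1): strand 4 crosses under strand 5. Perm now: [1 2 3 5 4]
Gen 2 (s1^-1): strand 1 crosses under strand 2. Perm now: [2 1 3 5 4]
Gen 3 (s2): strand 1 crosses over strand 3. Perm now: [2 3 1 5 4]
Gen 4 (s1): strand 2 crosses over strand 3. Perm now: [3 2 1 5 4]
Gen 5 (s3^-1): strand 1 crosses under strand 5. Perm now: [3 2 5 1 4]
Gen 6 (s3): strand 5 crosses over strand 1. Perm now: [3 2 1 5 4]
Gen 7 (s4^-1): strand 5 crosses under strand 4. Perm now: [3 2 1 4 5]
Gen 8 (s4^-1): strand 4 crosses under strand 5. Perm now: [3 2 1 5 4]

Answer: 3 2 1 5 4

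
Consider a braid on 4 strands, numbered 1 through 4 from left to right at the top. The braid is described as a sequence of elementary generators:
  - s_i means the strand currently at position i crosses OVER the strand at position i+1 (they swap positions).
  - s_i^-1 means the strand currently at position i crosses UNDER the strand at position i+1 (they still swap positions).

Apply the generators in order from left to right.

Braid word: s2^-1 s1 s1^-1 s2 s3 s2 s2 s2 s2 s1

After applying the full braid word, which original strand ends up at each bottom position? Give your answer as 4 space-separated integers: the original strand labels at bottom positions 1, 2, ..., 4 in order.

Answer: 2 1 4 3

Derivation:
Gen 1 (s2^-1): strand 2 crosses under strand 3. Perm now: [1 3 2 4]
Gen 2 (s1): strand 1 crosses over strand 3. Perm now: [3 1 2 4]
Gen 3 (s1^-1): strand 3 crosses under strand 1. Perm now: [1 3 2 4]
Gen 4 (s2): strand 3 crosses over strand 2. Perm now: [1 2 3 4]
Gen 5 (s3): strand 3 crosses over strand 4. Perm now: [1 2 4 3]
Gen 6 (s2): strand 2 crosses over strand 4. Perm now: [1 4 2 3]
Gen 7 (s2): strand 4 crosses over strand 2. Perm now: [1 2 4 3]
Gen 8 (s2): strand 2 crosses over strand 4. Perm now: [1 4 2 3]
Gen 9 (s2): strand 4 crosses over strand 2. Perm now: [1 2 4 3]
Gen 10 (s1): strand 1 crosses over strand 2. Perm now: [2 1 4 3]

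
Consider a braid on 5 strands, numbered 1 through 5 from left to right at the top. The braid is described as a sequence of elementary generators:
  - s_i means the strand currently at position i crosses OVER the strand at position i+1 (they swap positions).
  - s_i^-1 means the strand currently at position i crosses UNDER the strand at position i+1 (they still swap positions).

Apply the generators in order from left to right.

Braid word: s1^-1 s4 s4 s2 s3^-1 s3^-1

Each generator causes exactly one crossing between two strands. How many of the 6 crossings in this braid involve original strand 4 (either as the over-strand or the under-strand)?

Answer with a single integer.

Gen 1: crossing 1x2. Involves strand 4? no. Count so far: 0
Gen 2: crossing 4x5. Involves strand 4? yes. Count so far: 1
Gen 3: crossing 5x4. Involves strand 4? yes. Count so far: 2
Gen 4: crossing 1x3. Involves strand 4? no. Count so far: 2
Gen 5: crossing 1x4. Involves strand 4? yes. Count so far: 3
Gen 6: crossing 4x1. Involves strand 4? yes. Count so far: 4

Answer: 4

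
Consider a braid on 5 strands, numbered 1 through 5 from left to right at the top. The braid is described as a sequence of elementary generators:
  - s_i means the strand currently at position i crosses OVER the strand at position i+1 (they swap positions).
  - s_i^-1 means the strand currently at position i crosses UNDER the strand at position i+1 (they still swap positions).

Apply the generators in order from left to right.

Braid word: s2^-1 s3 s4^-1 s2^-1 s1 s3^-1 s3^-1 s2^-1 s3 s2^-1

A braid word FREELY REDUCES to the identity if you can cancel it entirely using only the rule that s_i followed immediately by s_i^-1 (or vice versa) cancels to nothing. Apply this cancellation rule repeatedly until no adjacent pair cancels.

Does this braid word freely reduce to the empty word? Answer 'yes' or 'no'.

Gen 1 (s2^-1): push. Stack: [s2^-1]
Gen 2 (s3): push. Stack: [s2^-1 s3]
Gen 3 (s4^-1): push. Stack: [s2^-1 s3 s4^-1]
Gen 4 (s2^-1): push. Stack: [s2^-1 s3 s4^-1 s2^-1]
Gen 5 (s1): push. Stack: [s2^-1 s3 s4^-1 s2^-1 s1]
Gen 6 (s3^-1): push. Stack: [s2^-1 s3 s4^-1 s2^-1 s1 s3^-1]
Gen 7 (s3^-1): push. Stack: [s2^-1 s3 s4^-1 s2^-1 s1 s3^-1 s3^-1]
Gen 8 (s2^-1): push. Stack: [s2^-1 s3 s4^-1 s2^-1 s1 s3^-1 s3^-1 s2^-1]
Gen 9 (s3): push. Stack: [s2^-1 s3 s4^-1 s2^-1 s1 s3^-1 s3^-1 s2^-1 s3]
Gen 10 (s2^-1): push. Stack: [s2^-1 s3 s4^-1 s2^-1 s1 s3^-1 s3^-1 s2^-1 s3 s2^-1]
Reduced word: s2^-1 s3 s4^-1 s2^-1 s1 s3^-1 s3^-1 s2^-1 s3 s2^-1

Answer: no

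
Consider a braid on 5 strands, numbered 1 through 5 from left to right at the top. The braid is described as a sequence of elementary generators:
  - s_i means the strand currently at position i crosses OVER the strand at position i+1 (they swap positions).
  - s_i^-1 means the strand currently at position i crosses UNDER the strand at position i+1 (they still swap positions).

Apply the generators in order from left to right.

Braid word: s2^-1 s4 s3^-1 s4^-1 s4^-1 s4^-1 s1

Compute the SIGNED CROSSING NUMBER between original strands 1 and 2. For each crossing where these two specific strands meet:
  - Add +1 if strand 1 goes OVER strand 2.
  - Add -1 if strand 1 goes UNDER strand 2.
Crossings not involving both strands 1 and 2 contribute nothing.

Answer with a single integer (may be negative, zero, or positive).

Answer: 0

Derivation:
Gen 1: crossing 2x3. Both 1&2? no. Sum: 0
Gen 2: crossing 4x5. Both 1&2? no. Sum: 0
Gen 3: crossing 2x5. Both 1&2? no. Sum: 0
Gen 4: crossing 2x4. Both 1&2? no. Sum: 0
Gen 5: crossing 4x2. Both 1&2? no. Sum: 0
Gen 6: crossing 2x4. Both 1&2? no. Sum: 0
Gen 7: crossing 1x3. Both 1&2? no. Sum: 0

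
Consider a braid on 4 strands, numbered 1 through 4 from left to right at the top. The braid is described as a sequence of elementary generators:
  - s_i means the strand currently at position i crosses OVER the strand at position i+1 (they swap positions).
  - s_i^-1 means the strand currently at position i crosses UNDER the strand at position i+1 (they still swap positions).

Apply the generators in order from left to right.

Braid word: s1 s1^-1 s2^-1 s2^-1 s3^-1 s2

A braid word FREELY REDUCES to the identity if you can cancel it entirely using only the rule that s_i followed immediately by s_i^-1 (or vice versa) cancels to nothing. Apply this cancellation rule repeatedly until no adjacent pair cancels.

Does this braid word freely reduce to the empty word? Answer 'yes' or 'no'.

Gen 1 (s1): push. Stack: [s1]
Gen 2 (s1^-1): cancels prior s1. Stack: []
Gen 3 (s2^-1): push. Stack: [s2^-1]
Gen 4 (s2^-1): push. Stack: [s2^-1 s2^-1]
Gen 5 (s3^-1): push. Stack: [s2^-1 s2^-1 s3^-1]
Gen 6 (s2): push. Stack: [s2^-1 s2^-1 s3^-1 s2]
Reduced word: s2^-1 s2^-1 s3^-1 s2

Answer: no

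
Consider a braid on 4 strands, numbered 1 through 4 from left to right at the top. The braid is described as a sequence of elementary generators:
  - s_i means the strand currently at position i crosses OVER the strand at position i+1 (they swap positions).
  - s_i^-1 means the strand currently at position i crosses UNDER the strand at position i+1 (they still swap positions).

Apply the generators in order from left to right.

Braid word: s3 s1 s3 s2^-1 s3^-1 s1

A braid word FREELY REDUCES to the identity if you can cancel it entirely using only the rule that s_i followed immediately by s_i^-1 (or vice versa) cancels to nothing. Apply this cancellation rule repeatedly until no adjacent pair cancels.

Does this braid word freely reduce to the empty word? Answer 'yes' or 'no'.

Answer: no

Derivation:
Gen 1 (s3): push. Stack: [s3]
Gen 2 (s1): push. Stack: [s3 s1]
Gen 3 (s3): push. Stack: [s3 s1 s3]
Gen 4 (s2^-1): push. Stack: [s3 s1 s3 s2^-1]
Gen 5 (s3^-1): push. Stack: [s3 s1 s3 s2^-1 s3^-1]
Gen 6 (s1): push. Stack: [s3 s1 s3 s2^-1 s3^-1 s1]
Reduced word: s3 s1 s3 s2^-1 s3^-1 s1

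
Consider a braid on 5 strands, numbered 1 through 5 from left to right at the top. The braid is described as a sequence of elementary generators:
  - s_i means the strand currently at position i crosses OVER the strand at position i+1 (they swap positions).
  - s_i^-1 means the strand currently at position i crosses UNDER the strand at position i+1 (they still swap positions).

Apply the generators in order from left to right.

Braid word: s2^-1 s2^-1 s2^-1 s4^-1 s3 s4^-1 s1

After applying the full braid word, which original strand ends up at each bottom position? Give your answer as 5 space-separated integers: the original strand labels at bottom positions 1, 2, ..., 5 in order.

Answer: 3 1 5 4 2

Derivation:
Gen 1 (s2^-1): strand 2 crosses under strand 3. Perm now: [1 3 2 4 5]
Gen 2 (s2^-1): strand 3 crosses under strand 2. Perm now: [1 2 3 4 5]
Gen 3 (s2^-1): strand 2 crosses under strand 3. Perm now: [1 3 2 4 5]
Gen 4 (s4^-1): strand 4 crosses under strand 5. Perm now: [1 3 2 5 4]
Gen 5 (s3): strand 2 crosses over strand 5. Perm now: [1 3 5 2 4]
Gen 6 (s4^-1): strand 2 crosses under strand 4. Perm now: [1 3 5 4 2]
Gen 7 (s1): strand 1 crosses over strand 3. Perm now: [3 1 5 4 2]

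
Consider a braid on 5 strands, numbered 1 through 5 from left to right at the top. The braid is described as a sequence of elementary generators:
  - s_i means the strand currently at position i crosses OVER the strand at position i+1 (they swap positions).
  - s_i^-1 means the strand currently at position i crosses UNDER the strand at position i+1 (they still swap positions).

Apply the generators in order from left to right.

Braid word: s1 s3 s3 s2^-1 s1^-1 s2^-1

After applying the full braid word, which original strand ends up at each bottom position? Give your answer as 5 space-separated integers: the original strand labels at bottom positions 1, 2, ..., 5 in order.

Answer: 3 1 2 4 5

Derivation:
Gen 1 (s1): strand 1 crosses over strand 2. Perm now: [2 1 3 4 5]
Gen 2 (s3): strand 3 crosses over strand 4. Perm now: [2 1 4 3 5]
Gen 3 (s3): strand 4 crosses over strand 3. Perm now: [2 1 3 4 5]
Gen 4 (s2^-1): strand 1 crosses under strand 3. Perm now: [2 3 1 4 5]
Gen 5 (s1^-1): strand 2 crosses under strand 3. Perm now: [3 2 1 4 5]
Gen 6 (s2^-1): strand 2 crosses under strand 1. Perm now: [3 1 2 4 5]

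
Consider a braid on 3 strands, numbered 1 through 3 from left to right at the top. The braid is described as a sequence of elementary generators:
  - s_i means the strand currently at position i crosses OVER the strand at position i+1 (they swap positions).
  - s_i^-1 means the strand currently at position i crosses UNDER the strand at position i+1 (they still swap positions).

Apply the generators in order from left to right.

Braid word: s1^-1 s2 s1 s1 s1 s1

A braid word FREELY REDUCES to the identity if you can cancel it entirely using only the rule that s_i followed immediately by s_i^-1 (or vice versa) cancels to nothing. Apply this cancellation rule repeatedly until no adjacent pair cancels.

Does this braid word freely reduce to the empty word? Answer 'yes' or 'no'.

Gen 1 (s1^-1): push. Stack: [s1^-1]
Gen 2 (s2): push. Stack: [s1^-1 s2]
Gen 3 (s1): push. Stack: [s1^-1 s2 s1]
Gen 4 (s1): push. Stack: [s1^-1 s2 s1 s1]
Gen 5 (s1): push. Stack: [s1^-1 s2 s1 s1 s1]
Gen 6 (s1): push. Stack: [s1^-1 s2 s1 s1 s1 s1]
Reduced word: s1^-1 s2 s1 s1 s1 s1

Answer: no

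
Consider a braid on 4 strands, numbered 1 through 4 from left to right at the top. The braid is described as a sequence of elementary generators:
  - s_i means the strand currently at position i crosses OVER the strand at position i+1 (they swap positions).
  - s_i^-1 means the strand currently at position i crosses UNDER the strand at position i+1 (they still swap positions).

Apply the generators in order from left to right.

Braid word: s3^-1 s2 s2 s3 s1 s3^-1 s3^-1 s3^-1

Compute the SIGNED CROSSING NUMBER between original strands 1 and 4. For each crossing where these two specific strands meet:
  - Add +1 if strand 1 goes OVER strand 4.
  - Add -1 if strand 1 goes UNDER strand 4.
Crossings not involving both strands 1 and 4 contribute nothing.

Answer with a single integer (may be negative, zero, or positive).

Gen 1: crossing 3x4. Both 1&4? no. Sum: 0
Gen 2: crossing 2x4. Both 1&4? no. Sum: 0
Gen 3: crossing 4x2. Both 1&4? no. Sum: 0
Gen 4: crossing 4x3. Both 1&4? no. Sum: 0
Gen 5: crossing 1x2. Both 1&4? no. Sum: 0
Gen 6: crossing 3x4. Both 1&4? no. Sum: 0
Gen 7: crossing 4x3. Both 1&4? no. Sum: 0
Gen 8: crossing 3x4. Both 1&4? no. Sum: 0

Answer: 0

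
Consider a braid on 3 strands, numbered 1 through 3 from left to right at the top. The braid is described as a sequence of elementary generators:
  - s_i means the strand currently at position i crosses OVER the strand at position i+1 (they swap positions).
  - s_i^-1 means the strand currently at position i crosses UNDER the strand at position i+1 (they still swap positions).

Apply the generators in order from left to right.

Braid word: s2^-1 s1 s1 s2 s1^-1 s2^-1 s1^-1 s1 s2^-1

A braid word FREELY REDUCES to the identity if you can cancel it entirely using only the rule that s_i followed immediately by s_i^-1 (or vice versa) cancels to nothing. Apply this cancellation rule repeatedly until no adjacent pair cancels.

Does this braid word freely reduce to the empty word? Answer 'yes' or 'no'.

Answer: no

Derivation:
Gen 1 (s2^-1): push. Stack: [s2^-1]
Gen 2 (s1): push. Stack: [s2^-1 s1]
Gen 3 (s1): push. Stack: [s2^-1 s1 s1]
Gen 4 (s2): push. Stack: [s2^-1 s1 s1 s2]
Gen 5 (s1^-1): push. Stack: [s2^-1 s1 s1 s2 s1^-1]
Gen 6 (s2^-1): push. Stack: [s2^-1 s1 s1 s2 s1^-1 s2^-1]
Gen 7 (s1^-1): push. Stack: [s2^-1 s1 s1 s2 s1^-1 s2^-1 s1^-1]
Gen 8 (s1): cancels prior s1^-1. Stack: [s2^-1 s1 s1 s2 s1^-1 s2^-1]
Gen 9 (s2^-1): push. Stack: [s2^-1 s1 s1 s2 s1^-1 s2^-1 s2^-1]
Reduced word: s2^-1 s1 s1 s2 s1^-1 s2^-1 s2^-1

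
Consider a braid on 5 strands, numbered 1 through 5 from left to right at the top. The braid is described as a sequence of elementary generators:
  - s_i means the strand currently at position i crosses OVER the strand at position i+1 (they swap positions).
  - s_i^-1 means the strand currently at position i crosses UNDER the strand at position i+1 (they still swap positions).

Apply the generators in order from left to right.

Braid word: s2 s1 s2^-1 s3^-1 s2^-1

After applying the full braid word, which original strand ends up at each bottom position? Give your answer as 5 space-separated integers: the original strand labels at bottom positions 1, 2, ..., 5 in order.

Answer: 3 4 2 1 5

Derivation:
Gen 1 (s2): strand 2 crosses over strand 3. Perm now: [1 3 2 4 5]
Gen 2 (s1): strand 1 crosses over strand 3. Perm now: [3 1 2 4 5]
Gen 3 (s2^-1): strand 1 crosses under strand 2. Perm now: [3 2 1 4 5]
Gen 4 (s3^-1): strand 1 crosses under strand 4. Perm now: [3 2 4 1 5]
Gen 5 (s2^-1): strand 2 crosses under strand 4. Perm now: [3 4 2 1 5]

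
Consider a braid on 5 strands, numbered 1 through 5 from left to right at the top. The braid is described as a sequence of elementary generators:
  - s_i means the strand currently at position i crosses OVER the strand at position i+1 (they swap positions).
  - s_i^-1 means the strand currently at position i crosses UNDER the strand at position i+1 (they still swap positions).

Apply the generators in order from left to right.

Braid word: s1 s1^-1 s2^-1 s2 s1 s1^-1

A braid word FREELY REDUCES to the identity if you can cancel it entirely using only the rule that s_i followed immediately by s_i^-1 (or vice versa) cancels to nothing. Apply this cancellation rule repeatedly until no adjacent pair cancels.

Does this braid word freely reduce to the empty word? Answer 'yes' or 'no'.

Gen 1 (s1): push. Stack: [s1]
Gen 2 (s1^-1): cancels prior s1. Stack: []
Gen 3 (s2^-1): push. Stack: [s2^-1]
Gen 4 (s2): cancels prior s2^-1. Stack: []
Gen 5 (s1): push. Stack: [s1]
Gen 6 (s1^-1): cancels prior s1. Stack: []
Reduced word: (empty)

Answer: yes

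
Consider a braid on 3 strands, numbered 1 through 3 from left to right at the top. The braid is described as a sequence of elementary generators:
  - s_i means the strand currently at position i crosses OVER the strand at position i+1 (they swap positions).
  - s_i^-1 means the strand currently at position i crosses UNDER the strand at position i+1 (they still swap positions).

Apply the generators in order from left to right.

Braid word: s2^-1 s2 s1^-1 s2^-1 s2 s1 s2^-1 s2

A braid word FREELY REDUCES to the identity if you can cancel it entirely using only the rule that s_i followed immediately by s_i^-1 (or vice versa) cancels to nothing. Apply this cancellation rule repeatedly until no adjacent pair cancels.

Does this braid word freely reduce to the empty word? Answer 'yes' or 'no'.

Gen 1 (s2^-1): push. Stack: [s2^-1]
Gen 2 (s2): cancels prior s2^-1. Stack: []
Gen 3 (s1^-1): push. Stack: [s1^-1]
Gen 4 (s2^-1): push. Stack: [s1^-1 s2^-1]
Gen 5 (s2): cancels prior s2^-1. Stack: [s1^-1]
Gen 6 (s1): cancels prior s1^-1. Stack: []
Gen 7 (s2^-1): push. Stack: [s2^-1]
Gen 8 (s2): cancels prior s2^-1. Stack: []
Reduced word: (empty)

Answer: yes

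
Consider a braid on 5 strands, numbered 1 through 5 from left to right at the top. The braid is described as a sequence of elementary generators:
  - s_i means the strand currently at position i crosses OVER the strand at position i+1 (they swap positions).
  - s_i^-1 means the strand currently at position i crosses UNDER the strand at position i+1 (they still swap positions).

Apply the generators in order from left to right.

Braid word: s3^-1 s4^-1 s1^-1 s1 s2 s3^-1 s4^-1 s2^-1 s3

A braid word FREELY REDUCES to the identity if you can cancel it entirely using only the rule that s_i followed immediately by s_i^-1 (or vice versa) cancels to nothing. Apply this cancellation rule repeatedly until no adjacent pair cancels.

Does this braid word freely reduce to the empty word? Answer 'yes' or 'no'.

Gen 1 (s3^-1): push. Stack: [s3^-1]
Gen 2 (s4^-1): push. Stack: [s3^-1 s4^-1]
Gen 3 (s1^-1): push. Stack: [s3^-1 s4^-1 s1^-1]
Gen 4 (s1): cancels prior s1^-1. Stack: [s3^-1 s4^-1]
Gen 5 (s2): push. Stack: [s3^-1 s4^-1 s2]
Gen 6 (s3^-1): push. Stack: [s3^-1 s4^-1 s2 s3^-1]
Gen 7 (s4^-1): push. Stack: [s3^-1 s4^-1 s2 s3^-1 s4^-1]
Gen 8 (s2^-1): push. Stack: [s3^-1 s4^-1 s2 s3^-1 s4^-1 s2^-1]
Gen 9 (s3): push. Stack: [s3^-1 s4^-1 s2 s3^-1 s4^-1 s2^-1 s3]
Reduced word: s3^-1 s4^-1 s2 s3^-1 s4^-1 s2^-1 s3

Answer: no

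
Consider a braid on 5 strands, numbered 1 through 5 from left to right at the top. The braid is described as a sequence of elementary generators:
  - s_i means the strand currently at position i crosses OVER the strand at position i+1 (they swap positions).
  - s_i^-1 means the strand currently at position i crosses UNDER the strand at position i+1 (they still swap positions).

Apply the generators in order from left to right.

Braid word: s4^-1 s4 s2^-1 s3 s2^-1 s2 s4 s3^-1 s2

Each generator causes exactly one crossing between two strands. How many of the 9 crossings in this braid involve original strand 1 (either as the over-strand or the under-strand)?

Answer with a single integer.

Answer: 0

Derivation:
Gen 1: crossing 4x5. Involves strand 1? no. Count so far: 0
Gen 2: crossing 5x4. Involves strand 1? no. Count so far: 0
Gen 3: crossing 2x3. Involves strand 1? no. Count so far: 0
Gen 4: crossing 2x4. Involves strand 1? no. Count so far: 0
Gen 5: crossing 3x4. Involves strand 1? no. Count so far: 0
Gen 6: crossing 4x3. Involves strand 1? no. Count so far: 0
Gen 7: crossing 2x5. Involves strand 1? no. Count so far: 0
Gen 8: crossing 4x5. Involves strand 1? no. Count so far: 0
Gen 9: crossing 3x5. Involves strand 1? no. Count so far: 0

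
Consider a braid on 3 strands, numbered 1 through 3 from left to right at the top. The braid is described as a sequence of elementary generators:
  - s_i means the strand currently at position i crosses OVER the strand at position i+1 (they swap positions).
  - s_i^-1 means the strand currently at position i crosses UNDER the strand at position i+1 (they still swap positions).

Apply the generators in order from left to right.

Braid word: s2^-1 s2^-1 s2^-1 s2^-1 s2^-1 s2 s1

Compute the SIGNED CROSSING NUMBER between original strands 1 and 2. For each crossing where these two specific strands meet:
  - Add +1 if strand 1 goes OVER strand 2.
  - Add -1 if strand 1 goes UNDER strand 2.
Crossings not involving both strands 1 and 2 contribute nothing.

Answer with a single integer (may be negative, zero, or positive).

Gen 1: crossing 2x3. Both 1&2? no. Sum: 0
Gen 2: crossing 3x2. Both 1&2? no. Sum: 0
Gen 3: crossing 2x3. Both 1&2? no. Sum: 0
Gen 4: crossing 3x2. Both 1&2? no. Sum: 0
Gen 5: crossing 2x3. Both 1&2? no. Sum: 0
Gen 6: crossing 3x2. Both 1&2? no. Sum: 0
Gen 7: 1 over 2. Both 1&2? yes. Contrib: +1. Sum: 1

Answer: 1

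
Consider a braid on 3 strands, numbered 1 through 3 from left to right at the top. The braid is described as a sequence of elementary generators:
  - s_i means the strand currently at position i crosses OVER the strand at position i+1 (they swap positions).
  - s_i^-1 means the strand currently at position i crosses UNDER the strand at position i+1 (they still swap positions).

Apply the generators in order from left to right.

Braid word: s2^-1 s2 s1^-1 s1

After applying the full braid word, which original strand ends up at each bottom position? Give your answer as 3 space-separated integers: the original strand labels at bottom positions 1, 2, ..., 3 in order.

Gen 1 (s2^-1): strand 2 crosses under strand 3. Perm now: [1 3 2]
Gen 2 (s2): strand 3 crosses over strand 2. Perm now: [1 2 3]
Gen 3 (s1^-1): strand 1 crosses under strand 2. Perm now: [2 1 3]
Gen 4 (s1): strand 2 crosses over strand 1. Perm now: [1 2 3]

Answer: 1 2 3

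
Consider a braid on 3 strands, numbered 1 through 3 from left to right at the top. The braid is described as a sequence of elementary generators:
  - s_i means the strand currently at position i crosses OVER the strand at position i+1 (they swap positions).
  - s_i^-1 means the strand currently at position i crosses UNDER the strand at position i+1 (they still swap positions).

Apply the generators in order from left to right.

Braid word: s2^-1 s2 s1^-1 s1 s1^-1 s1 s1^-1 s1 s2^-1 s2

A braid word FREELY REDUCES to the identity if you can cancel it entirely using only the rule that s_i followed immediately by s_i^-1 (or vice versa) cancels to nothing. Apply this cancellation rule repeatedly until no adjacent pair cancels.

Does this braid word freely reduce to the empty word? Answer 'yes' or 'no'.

Gen 1 (s2^-1): push. Stack: [s2^-1]
Gen 2 (s2): cancels prior s2^-1. Stack: []
Gen 3 (s1^-1): push. Stack: [s1^-1]
Gen 4 (s1): cancels prior s1^-1. Stack: []
Gen 5 (s1^-1): push. Stack: [s1^-1]
Gen 6 (s1): cancels prior s1^-1. Stack: []
Gen 7 (s1^-1): push. Stack: [s1^-1]
Gen 8 (s1): cancels prior s1^-1. Stack: []
Gen 9 (s2^-1): push. Stack: [s2^-1]
Gen 10 (s2): cancels prior s2^-1. Stack: []
Reduced word: (empty)

Answer: yes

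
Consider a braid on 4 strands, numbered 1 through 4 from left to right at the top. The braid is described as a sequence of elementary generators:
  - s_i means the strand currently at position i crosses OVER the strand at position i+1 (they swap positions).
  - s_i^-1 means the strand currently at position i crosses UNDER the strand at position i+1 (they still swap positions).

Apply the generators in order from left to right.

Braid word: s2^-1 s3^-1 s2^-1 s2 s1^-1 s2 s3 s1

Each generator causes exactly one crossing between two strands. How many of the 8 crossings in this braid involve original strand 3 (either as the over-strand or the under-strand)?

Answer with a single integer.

Answer: 5

Derivation:
Gen 1: crossing 2x3. Involves strand 3? yes. Count so far: 1
Gen 2: crossing 2x4. Involves strand 3? no. Count so far: 1
Gen 3: crossing 3x4. Involves strand 3? yes. Count so far: 2
Gen 4: crossing 4x3. Involves strand 3? yes. Count so far: 3
Gen 5: crossing 1x3. Involves strand 3? yes. Count so far: 4
Gen 6: crossing 1x4. Involves strand 3? no. Count so far: 4
Gen 7: crossing 1x2. Involves strand 3? no. Count so far: 4
Gen 8: crossing 3x4. Involves strand 3? yes. Count so far: 5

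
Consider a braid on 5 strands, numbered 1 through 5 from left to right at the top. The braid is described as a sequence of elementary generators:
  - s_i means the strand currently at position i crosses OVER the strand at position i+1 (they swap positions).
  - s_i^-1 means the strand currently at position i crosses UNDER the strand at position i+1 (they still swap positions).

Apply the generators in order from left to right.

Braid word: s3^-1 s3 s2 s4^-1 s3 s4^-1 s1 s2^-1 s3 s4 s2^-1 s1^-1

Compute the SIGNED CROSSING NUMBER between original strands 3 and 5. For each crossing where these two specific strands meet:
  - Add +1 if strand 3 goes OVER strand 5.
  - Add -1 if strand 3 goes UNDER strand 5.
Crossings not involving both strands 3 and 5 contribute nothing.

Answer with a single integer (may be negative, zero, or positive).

Gen 1: crossing 3x4. Both 3&5? no. Sum: 0
Gen 2: crossing 4x3. Both 3&5? no. Sum: 0
Gen 3: crossing 2x3. Both 3&5? no. Sum: 0
Gen 4: crossing 4x5. Both 3&5? no. Sum: 0
Gen 5: crossing 2x5. Both 3&5? no. Sum: 0
Gen 6: crossing 2x4. Both 3&5? no. Sum: 0
Gen 7: crossing 1x3. Both 3&5? no. Sum: 0
Gen 8: crossing 1x5. Both 3&5? no. Sum: 0
Gen 9: crossing 1x4. Both 3&5? no. Sum: 0
Gen 10: crossing 1x2. Both 3&5? no. Sum: 0
Gen 11: crossing 5x4. Both 3&5? no. Sum: 0
Gen 12: crossing 3x4. Both 3&5? no. Sum: 0

Answer: 0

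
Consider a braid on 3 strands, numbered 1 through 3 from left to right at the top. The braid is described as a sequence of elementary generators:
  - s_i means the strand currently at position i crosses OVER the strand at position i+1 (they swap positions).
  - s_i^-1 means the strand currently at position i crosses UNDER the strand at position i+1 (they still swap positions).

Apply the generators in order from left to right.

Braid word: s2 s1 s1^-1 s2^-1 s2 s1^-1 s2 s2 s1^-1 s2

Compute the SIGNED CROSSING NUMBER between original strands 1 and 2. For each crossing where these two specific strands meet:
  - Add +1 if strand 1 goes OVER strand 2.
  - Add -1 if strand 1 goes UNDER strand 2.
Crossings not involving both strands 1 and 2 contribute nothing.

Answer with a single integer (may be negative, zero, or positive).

Gen 1: crossing 2x3. Both 1&2? no. Sum: 0
Gen 2: crossing 1x3. Both 1&2? no. Sum: 0
Gen 3: crossing 3x1. Both 1&2? no. Sum: 0
Gen 4: crossing 3x2. Both 1&2? no. Sum: 0
Gen 5: crossing 2x3. Both 1&2? no. Sum: 0
Gen 6: crossing 1x3. Both 1&2? no. Sum: 0
Gen 7: 1 over 2. Both 1&2? yes. Contrib: +1. Sum: 1
Gen 8: 2 over 1. Both 1&2? yes. Contrib: -1. Sum: 0
Gen 9: crossing 3x1. Both 1&2? no. Sum: 0
Gen 10: crossing 3x2. Both 1&2? no. Sum: 0

Answer: 0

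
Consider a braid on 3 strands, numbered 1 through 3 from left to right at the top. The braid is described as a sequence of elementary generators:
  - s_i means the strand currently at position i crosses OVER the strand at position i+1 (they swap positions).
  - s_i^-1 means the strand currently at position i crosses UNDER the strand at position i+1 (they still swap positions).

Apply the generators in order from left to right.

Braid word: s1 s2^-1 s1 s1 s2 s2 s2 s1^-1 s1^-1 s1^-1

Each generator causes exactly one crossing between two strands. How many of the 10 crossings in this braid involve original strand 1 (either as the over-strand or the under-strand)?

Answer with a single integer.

Answer: 8

Derivation:
Gen 1: crossing 1x2. Involves strand 1? yes. Count so far: 1
Gen 2: crossing 1x3. Involves strand 1? yes. Count so far: 2
Gen 3: crossing 2x3. Involves strand 1? no. Count so far: 2
Gen 4: crossing 3x2. Involves strand 1? no. Count so far: 2
Gen 5: crossing 3x1. Involves strand 1? yes. Count so far: 3
Gen 6: crossing 1x3. Involves strand 1? yes. Count so far: 4
Gen 7: crossing 3x1. Involves strand 1? yes. Count so far: 5
Gen 8: crossing 2x1. Involves strand 1? yes. Count so far: 6
Gen 9: crossing 1x2. Involves strand 1? yes. Count so far: 7
Gen 10: crossing 2x1. Involves strand 1? yes. Count so far: 8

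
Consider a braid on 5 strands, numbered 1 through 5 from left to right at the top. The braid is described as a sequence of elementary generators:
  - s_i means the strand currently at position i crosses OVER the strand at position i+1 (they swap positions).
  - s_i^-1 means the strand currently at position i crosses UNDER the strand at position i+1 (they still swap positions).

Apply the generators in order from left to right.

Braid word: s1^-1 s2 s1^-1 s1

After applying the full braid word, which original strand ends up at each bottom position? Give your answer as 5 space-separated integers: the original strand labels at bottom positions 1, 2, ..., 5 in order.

Gen 1 (s1^-1): strand 1 crosses under strand 2. Perm now: [2 1 3 4 5]
Gen 2 (s2): strand 1 crosses over strand 3. Perm now: [2 3 1 4 5]
Gen 3 (s1^-1): strand 2 crosses under strand 3. Perm now: [3 2 1 4 5]
Gen 4 (s1): strand 3 crosses over strand 2. Perm now: [2 3 1 4 5]

Answer: 2 3 1 4 5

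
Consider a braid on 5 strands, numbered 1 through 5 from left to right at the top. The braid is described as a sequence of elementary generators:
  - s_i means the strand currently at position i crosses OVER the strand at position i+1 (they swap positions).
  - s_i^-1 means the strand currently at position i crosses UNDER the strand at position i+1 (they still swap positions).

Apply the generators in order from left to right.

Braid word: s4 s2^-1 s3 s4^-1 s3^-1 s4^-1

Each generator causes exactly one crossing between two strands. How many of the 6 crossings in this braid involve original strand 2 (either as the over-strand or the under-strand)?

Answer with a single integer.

Answer: 4

Derivation:
Gen 1: crossing 4x5. Involves strand 2? no. Count so far: 0
Gen 2: crossing 2x3. Involves strand 2? yes. Count so far: 1
Gen 3: crossing 2x5. Involves strand 2? yes. Count so far: 2
Gen 4: crossing 2x4. Involves strand 2? yes. Count so far: 3
Gen 5: crossing 5x4. Involves strand 2? no. Count so far: 3
Gen 6: crossing 5x2. Involves strand 2? yes. Count so far: 4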